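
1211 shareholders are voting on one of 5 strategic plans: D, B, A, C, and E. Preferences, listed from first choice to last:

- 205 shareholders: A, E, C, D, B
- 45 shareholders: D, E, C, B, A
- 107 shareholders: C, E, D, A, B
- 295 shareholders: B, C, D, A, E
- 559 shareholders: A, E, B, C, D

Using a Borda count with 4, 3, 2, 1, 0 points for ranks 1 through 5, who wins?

D: 205·1 + 45·4 + 107·2 + 295·2 + 559·0 = 1189
B: 205·0 + 45·1 + 107·0 + 295·4 + 559·2 = 2343
A: 205·4 + 45·0 + 107·1 + 295·1 + 559·4 = 3458
C: 205·2 + 45·2 + 107·4 + 295·3 + 559·1 = 2372
E: 205·3 + 45·3 + 107·3 + 295·0 + 559·3 = 2748
A has the highest Borda score (3458).

A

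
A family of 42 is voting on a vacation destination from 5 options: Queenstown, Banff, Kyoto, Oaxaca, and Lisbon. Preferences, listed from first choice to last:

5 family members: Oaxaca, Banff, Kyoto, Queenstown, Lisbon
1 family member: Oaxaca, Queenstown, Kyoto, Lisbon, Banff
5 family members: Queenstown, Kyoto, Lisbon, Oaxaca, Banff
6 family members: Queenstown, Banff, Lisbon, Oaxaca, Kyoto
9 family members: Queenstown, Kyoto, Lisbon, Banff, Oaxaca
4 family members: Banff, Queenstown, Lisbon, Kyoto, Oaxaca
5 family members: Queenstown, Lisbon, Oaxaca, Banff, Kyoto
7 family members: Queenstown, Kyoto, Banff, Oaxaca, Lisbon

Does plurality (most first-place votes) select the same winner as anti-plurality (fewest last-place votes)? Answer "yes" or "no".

yes

Plurality — first-place votes: Queenstown 32, Banff 4, Kyoto 0, Oaxaca 6, Lisbon 0. Winner: Queenstown.
Anti-plurality — last-place votes: Queenstown 0, Banff 6, Kyoto 11, Oaxaca 13, Lisbon 12. Winner: Queenstown.
The two methods agree.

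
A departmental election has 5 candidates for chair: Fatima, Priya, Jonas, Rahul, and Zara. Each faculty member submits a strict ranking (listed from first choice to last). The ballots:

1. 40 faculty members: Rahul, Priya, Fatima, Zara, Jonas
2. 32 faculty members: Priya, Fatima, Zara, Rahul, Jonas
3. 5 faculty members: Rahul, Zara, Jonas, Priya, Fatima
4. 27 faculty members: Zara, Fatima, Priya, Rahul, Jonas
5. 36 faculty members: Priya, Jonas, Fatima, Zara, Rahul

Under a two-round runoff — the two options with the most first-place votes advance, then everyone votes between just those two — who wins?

Priya

Round 1 first-place votes: Fatima 0, Priya 68, Jonas 0, Rahul 45, Zara 27.
Priya and Rahul advance.
Runoff: Priya is preferred to Rahul by 95 voters; Rahul by 45.
Priya wins the runoff.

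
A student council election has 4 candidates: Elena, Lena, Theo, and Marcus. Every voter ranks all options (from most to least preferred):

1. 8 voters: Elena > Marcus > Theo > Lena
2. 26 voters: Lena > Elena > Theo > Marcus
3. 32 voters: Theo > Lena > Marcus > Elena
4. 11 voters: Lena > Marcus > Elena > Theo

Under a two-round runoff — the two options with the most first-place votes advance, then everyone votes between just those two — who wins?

Theo

Round 1 first-place votes: Elena 8, Lena 37, Theo 32, Marcus 0.
Lena and Theo advance.
Runoff: Lena is preferred to Theo by 37 voters; Theo by 40.
Theo wins the runoff.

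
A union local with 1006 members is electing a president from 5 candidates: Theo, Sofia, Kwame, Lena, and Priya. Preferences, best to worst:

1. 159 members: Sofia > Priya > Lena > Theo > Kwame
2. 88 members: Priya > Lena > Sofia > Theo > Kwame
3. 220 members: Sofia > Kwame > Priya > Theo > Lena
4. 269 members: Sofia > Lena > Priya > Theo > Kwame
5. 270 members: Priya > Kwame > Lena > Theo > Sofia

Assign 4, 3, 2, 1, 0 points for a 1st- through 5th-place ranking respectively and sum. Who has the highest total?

Priya

Theo: 159·1 + 88·1 + 220·1 + 269·1 + 270·1 = 1006
Sofia: 159·4 + 88·2 + 220·4 + 269·4 + 270·0 = 2768
Kwame: 159·0 + 88·0 + 220·3 + 269·0 + 270·3 = 1470
Lena: 159·2 + 88·3 + 220·0 + 269·3 + 270·2 = 1929
Priya: 159·3 + 88·4 + 220·2 + 269·2 + 270·4 = 2887
Priya has the highest Borda score (2887).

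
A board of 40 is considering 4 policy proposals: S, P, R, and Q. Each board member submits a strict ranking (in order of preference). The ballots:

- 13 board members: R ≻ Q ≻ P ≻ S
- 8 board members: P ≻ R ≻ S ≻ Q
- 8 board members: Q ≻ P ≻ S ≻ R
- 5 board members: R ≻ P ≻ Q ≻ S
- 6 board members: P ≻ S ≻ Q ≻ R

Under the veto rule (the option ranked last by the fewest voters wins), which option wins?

Last-place votes: S 18, P 0, R 14, Q 8.
P is ranked last by the fewest voters, so P wins.

P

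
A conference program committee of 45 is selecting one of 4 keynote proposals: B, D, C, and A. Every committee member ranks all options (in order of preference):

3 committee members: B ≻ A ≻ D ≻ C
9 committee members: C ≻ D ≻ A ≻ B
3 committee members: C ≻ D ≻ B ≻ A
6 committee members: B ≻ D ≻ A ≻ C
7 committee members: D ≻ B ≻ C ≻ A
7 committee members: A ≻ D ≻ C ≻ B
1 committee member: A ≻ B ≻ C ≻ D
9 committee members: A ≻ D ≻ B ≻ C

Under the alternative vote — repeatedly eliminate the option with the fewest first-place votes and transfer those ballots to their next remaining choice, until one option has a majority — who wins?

Round 1: B 9, D 7, C 12, A 17. Eliminate D.
Round 2: B 16, C 12, A 17. Eliminate C.
Round 3: B 19, A 26. A has a majority.

A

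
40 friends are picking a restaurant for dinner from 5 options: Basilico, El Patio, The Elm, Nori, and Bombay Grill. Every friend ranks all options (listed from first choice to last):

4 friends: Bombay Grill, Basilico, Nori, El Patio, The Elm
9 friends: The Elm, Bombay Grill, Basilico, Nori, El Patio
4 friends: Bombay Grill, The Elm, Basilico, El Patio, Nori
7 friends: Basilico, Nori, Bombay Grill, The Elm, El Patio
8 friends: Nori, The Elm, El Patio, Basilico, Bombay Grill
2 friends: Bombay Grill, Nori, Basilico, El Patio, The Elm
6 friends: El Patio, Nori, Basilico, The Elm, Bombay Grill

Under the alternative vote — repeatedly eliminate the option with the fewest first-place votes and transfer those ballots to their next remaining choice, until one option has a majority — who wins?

Nori

Round 1: Basilico 7, El Patio 6, The Elm 9, Nori 8, Bombay Grill 10. Eliminate El Patio.
Round 2: Basilico 7, The Elm 9, Nori 14, Bombay Grill 10. Eliminate Basilico.
Round 3: The Elm 9, Nori 21, Bombay Grill 10. Nori has a majority.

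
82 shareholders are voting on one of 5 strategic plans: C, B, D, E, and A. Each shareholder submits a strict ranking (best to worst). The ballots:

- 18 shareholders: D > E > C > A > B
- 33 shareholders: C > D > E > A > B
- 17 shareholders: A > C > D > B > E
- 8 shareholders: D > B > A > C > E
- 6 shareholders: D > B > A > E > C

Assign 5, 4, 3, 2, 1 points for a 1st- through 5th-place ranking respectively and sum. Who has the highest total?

C: 18·3 + 33·5 + 17·4 + 8·2 + 6·1 = 309
B: 18·1 + 33·1 + 17·2 + 8·4 + 6·4 = 141
D: 18·5 + 33·4 + 17·3 + 8·5 + 6·5 = 343
E: 18·4 + 33·3 + 17·1 + 8·1 + 6·2 = 208
A: 18·2 + 33·2 + 17·5 + 8·3 + 6·3 = 229
D has the highest Borda score (343).

D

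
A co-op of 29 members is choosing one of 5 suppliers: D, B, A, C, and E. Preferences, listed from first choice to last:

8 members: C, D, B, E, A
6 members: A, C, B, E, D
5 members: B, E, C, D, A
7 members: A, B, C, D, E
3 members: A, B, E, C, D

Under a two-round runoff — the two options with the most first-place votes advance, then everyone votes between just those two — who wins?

A

Round 1 first-place votes: D 0, B 5, A 16, C 8, E 0.
A and C advance.
Runoff: A is preferred to C by 16 voters; C by 13.
A wins the runoff.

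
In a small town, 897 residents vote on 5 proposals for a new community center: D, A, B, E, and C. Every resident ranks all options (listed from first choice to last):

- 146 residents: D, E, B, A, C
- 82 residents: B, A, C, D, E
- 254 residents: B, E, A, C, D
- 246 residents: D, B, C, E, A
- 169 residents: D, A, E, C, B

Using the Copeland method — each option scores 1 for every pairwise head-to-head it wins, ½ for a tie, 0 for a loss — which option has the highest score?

D

D: beats A, B, E, and C → score 4.
A: beats C; loses to D, B, and E → score 1.
B: beats A, E, and C; loses to D → score 3.
E: beats A and C; loses to D and B → score 2.
C: loses to D, A, B, and E → score 0.
D has the best pairwise record.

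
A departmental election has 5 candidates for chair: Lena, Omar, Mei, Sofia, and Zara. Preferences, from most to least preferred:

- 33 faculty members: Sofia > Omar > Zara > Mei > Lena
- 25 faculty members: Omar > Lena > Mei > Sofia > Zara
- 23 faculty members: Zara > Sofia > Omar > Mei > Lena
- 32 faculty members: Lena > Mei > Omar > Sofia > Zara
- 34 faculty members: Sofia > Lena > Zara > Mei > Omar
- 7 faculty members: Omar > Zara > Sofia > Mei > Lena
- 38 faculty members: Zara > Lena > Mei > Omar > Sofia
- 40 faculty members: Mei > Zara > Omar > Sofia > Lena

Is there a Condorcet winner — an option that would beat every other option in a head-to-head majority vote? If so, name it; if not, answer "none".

Checking pairwise contests:
Omar beats Lena 128–104.
Mei beats Omar 144–88.
Lena beats Mei 129–103.
Omar beats Sofia 142–90.
Sofia beats Zara 124–108.
Every option loses at least one head-to-head, so there is no Condorcet winner.

none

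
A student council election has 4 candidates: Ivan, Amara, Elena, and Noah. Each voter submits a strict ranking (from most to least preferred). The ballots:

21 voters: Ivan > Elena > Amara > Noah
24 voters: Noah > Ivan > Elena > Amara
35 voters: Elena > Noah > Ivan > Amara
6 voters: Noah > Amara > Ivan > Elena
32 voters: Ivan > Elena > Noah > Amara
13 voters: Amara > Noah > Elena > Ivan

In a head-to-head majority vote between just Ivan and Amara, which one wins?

Ivan

Voters preferring Ivan to Amara: 112; preferring Amara to Ivan: 19.
Ivan wins the head-to-head.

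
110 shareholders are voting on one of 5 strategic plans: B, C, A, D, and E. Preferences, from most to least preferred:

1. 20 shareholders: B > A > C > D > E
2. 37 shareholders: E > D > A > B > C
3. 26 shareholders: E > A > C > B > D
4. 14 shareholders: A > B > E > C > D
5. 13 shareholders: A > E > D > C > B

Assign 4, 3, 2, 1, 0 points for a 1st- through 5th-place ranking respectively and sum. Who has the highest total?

A

B: 20·4 + 37·1 + 26·1 + 14·3 + 13·0 = 185
C: 20·2 + 37·0 + 26·2 + 14·1 + 13·1 = 119
A: 20·3 + 37·2 + 26·3 + 14·4 + 13·4 = 320
D: 20·1 + 37·3 + 26·0 + 14·0 + 13·2 = 157
E: 20·0 + 37·4 + 26·4 + 14·2 + 13·3 = 319
A has the highest Borda score (320).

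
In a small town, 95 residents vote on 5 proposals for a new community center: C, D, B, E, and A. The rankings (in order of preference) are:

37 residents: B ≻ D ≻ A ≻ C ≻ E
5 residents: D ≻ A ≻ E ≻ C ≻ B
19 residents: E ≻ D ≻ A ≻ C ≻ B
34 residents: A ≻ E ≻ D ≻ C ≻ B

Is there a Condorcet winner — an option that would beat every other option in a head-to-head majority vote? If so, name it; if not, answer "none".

Checking pairwise contests:
D beats C 95–0.
E beats D 53–42.
C beats B 58–37.
A beats E 76–19.
D beats A 61–34.
Every option loses at least one head-to-head, so there is no Condorcet winner.

none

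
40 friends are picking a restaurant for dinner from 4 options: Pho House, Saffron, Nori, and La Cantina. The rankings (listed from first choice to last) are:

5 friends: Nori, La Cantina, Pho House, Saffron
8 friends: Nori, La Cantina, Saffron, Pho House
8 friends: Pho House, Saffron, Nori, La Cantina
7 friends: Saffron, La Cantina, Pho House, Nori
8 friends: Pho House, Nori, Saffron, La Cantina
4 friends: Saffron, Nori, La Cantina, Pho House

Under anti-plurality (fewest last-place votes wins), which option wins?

Last-place votes: Pho House 12, Saffron 5, Nori 7, La Cantina 16.
Saffron is ranked last by the fewest voters, so Saffron wins.

Saffron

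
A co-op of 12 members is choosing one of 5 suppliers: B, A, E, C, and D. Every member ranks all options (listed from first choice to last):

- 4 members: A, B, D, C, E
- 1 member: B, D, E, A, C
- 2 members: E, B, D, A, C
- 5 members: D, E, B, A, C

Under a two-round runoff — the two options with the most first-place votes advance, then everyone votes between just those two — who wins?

D

Round 1 first-place votes: B 1, A 4, E 2, C 0, D 5.
D and A advance.
Runoff: D is preferred to A by 8 voters; A by 4.
D wins the runoff.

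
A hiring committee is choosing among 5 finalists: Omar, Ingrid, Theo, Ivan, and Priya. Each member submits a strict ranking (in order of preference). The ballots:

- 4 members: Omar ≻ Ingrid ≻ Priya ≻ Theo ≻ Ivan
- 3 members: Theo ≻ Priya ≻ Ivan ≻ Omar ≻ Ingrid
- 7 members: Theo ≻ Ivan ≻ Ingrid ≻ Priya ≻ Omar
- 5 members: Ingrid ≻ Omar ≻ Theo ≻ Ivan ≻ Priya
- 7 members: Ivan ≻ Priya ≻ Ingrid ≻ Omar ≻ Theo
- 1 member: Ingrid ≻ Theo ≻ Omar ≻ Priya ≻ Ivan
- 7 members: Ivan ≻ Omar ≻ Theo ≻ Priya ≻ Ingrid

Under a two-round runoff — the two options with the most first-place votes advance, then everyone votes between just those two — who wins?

Round 1 first-place votes: Omar 4, Ingrid 6, Theo 10, Ivan 14, Priya 0.
Ivan and Theo advance.
Runoff: Ivan is preferred to Theo by 14 voters; Theo by 20.
Theo wins the runoff.

Theo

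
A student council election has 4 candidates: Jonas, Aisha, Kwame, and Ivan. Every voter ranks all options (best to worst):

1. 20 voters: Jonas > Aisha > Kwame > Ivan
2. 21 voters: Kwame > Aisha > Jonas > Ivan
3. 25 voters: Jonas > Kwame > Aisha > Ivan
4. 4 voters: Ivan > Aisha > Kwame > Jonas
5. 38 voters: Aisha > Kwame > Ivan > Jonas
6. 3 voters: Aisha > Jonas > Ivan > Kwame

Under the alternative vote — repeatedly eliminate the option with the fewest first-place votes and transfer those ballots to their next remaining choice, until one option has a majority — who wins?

Round 1: Jonas 45, Aisha 41, Kwame 21, Ivan 4. Eliminate Ivan.
Round 2: Jonas 45, Aisha 45, Kwame 21. Eliminate Kwame.
Round 3: Jonas 45, Aisha 66. Aisha has a majority.

Aisha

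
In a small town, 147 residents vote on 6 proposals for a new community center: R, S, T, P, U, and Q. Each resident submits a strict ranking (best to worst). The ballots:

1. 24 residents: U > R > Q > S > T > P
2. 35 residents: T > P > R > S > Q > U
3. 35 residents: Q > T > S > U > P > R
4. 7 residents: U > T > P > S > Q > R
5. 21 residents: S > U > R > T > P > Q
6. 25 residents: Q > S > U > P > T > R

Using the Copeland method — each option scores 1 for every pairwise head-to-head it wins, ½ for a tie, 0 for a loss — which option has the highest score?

Q

R: beats Q; loses to S, T, P, and U → score 1.
S: beats R, P, and U; loses to T and Q → score 3.
T: beats R, S, and P; loses to U and Q → score 3.
P: beats R; loses to S, T, U, and Q → score 1.
U: beats R, T, and P; loses to S and Q → score 3.
Q: beats S, T, P, and U; loses to R → score 4.
Q has the best pairwise record.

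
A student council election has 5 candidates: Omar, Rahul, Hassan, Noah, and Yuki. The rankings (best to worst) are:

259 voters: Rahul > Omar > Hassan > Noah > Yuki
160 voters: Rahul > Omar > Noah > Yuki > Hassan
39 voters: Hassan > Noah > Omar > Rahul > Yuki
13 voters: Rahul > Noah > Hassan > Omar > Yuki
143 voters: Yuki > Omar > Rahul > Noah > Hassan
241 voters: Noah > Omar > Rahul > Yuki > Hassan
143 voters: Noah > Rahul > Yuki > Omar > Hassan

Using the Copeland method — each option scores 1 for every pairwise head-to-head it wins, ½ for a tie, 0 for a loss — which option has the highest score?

Omar: beats Hassan, Noah, and Yuki; loses to Rahul → score 3.
Rahul: beats Omar, Hassan, Noah, and Yuki → score 4.
Hassan: loses to Omar, Rahul, Noah, and Yuki → score 0.
Noah: beats Hassan and Yuki; loses to Omar and Rahul → score 2.
Yuki: beats Hassan; loses to Omar, Rahul, and Noah → score 1.
Rahul has the best pairwise record.

Rahul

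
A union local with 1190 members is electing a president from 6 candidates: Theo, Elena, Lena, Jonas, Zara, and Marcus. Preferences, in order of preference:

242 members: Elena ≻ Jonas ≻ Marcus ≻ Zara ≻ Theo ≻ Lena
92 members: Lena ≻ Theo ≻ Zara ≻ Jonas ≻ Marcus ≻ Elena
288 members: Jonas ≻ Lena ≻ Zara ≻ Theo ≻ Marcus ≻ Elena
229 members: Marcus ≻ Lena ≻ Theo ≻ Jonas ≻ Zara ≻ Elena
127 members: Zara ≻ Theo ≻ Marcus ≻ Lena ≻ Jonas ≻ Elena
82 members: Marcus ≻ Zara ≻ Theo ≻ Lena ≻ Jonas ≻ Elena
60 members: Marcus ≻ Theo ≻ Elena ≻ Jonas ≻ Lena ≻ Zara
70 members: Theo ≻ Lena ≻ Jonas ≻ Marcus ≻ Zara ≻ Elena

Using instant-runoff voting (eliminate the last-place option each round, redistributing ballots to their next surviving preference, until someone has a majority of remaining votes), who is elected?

Round 1: Theo 70, Elena 242, Lena 92, Jonas 288, Zara 127, Marcus 371. Eliminate Theo.
Round 2: Elena 242, Lena 162, Jonas 288, Zara 127, Marcus 371. Eliminate Zara.
Round 3: Elena 242, Lena 162, Jonas 288, Marcus 498. Eliminate Lena.
Round 4: Elena 242, Jonas 450, Marcus 498. Eliminate Elena.
Round 5: Jonas 692, Marcus 498. Jonas has a majority.

Jonas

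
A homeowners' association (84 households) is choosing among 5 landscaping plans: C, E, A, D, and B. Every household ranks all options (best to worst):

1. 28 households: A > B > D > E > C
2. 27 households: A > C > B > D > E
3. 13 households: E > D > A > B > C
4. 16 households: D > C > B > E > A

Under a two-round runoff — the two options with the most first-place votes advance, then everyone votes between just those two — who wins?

A

Round 1 first-place votes: C 0, E 13, A 55, D 16, B 0.
A and D advance.
Runoff: A is preferred to D by 55 voters; D by 29.
A wins the runoff.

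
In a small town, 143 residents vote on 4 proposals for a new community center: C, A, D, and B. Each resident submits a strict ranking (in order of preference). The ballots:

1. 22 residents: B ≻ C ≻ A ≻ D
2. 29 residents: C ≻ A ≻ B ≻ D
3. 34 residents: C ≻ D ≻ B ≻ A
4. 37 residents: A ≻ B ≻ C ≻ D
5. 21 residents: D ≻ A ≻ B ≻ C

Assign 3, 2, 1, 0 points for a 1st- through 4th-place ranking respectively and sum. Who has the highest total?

C

C: 22·2 + 29·3 + 34·3 + 37·1 + 21·0 = 270
A: 22·1 + 29·2 + 34·0 + 37·3 + 21·2 = 233
D: 22·0 + 29·0 + 34·2 + 37·0 + 21·3 = 131
B: 22·3 + 29·1 + 34·1 + 37·2 + 21·1 = 224
C has the highest Borda score (270).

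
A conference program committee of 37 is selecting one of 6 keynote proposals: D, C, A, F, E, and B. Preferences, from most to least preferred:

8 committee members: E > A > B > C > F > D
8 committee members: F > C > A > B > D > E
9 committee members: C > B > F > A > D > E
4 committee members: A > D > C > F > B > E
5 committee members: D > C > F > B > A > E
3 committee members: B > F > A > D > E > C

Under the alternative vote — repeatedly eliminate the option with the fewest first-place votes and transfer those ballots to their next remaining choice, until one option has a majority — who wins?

Round 1: D 5, C 9, A 4, F 8, E 8, B 3. Eliminate B.
Round 2: D 5, C 9, A 4, F 11, E 8. Eliminate A.
Round 3: D 9, C 9, F 11, E 8. Eliminate E.
Round 4: D 9, C 17, F 11. Eliminate D.
Round 5: C 26, F 11. C has a majority.

C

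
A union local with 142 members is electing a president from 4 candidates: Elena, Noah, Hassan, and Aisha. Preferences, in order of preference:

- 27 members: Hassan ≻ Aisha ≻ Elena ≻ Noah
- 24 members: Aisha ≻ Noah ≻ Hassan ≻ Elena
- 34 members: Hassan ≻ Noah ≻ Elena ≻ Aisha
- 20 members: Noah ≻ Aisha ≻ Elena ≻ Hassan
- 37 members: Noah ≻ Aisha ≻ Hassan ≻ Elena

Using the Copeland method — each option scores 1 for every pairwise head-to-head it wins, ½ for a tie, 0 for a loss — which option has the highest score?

Elena: loses to Noah, Hassan, and Aisha → score 0.
Noah: beats Elena, Hassan, and Aisha → score 3.
Hassan: beats Elena; loses to Noah and Aisha → score 1.
Aisha: beats Elena and Hassan; loses to Noah → score 2.
Noah has the best pairwise record.

Noah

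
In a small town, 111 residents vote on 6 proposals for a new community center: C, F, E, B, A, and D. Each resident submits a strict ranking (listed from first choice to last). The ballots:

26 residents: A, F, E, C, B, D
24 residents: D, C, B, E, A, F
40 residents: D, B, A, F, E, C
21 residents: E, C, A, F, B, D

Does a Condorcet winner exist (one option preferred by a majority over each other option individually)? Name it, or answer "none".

D vs C: 64–47 for D.
D vs F: 64–47 for D.
D vs E: 64–47 for D.
D vs B: 64–47 for D.
D vs A: 64–47 for D.
D beats every other option head-to-head.

D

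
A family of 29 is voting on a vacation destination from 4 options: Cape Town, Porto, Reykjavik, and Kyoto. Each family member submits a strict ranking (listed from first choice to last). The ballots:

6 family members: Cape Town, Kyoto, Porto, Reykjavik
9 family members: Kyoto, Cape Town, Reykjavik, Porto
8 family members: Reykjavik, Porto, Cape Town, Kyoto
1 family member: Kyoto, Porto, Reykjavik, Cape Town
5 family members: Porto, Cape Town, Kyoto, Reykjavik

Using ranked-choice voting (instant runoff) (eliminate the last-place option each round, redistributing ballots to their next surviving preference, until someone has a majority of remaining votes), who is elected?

Cape Town

Round 1: Cape Town 6, Porto 5, Reykjavik 8, Kyoto 10. Eliminate Porto.
Round 2: Cape Town 11, Reykjavik 8, Kyoto 10. Eliminate Reykjavik.
Round 3: Cape Town 19, Kyoto 10. Cape Town has a majority.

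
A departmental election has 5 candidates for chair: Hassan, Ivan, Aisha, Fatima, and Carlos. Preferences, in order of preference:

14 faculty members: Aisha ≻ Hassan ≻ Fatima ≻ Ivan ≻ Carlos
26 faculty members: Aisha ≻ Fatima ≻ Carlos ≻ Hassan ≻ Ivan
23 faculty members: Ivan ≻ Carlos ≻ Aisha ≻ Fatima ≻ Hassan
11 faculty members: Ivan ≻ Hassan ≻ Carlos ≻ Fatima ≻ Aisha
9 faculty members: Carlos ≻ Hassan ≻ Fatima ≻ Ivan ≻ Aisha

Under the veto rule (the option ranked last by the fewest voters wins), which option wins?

Fatima

Last-place votes: Hassan 23, Ivan 26, Aisha 20, Fatima 0, Carlos 14.
Fatima is ranked last by the fewest voters, so Fatima wins.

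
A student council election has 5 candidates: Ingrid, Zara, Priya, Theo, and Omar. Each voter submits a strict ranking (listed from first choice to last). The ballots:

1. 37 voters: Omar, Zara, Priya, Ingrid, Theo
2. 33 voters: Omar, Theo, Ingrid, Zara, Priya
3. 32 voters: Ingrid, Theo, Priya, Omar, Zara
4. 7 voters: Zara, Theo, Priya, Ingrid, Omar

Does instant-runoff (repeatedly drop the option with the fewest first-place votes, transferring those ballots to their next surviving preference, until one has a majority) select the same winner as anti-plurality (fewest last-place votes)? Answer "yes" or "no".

no

Instant-runoff — R1 Ingrid 32, Zara 7, Priya 0, Theo 0, Omar 70 (Omar winner). Winner: Omar.
Anti-plurality — last-place votes: Ingrid 0, Zara 32, Priya 33, Theo 37, Omar 7. Winner: Ingrid.
The two methods disagree.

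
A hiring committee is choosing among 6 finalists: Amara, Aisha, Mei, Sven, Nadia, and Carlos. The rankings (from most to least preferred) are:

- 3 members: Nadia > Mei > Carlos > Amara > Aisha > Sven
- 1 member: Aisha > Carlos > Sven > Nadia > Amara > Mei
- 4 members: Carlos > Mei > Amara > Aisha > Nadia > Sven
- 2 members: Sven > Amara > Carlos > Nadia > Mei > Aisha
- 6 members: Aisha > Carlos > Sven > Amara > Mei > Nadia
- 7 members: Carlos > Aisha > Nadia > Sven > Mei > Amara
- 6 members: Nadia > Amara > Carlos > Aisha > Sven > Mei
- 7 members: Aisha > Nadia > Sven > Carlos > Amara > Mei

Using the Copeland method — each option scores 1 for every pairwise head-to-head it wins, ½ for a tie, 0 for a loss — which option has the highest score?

Carlos

Amara: beats Mei; loses to Aisha, Sven, Nadia, and Carlos → score 1.
Aisha: beats Amara, Mei, Sven, and Nadia; loses to Carlos → score 4.
Mei: loses to Amara, Aisha, Sven, Nadia, and Carlos → score 0.
Sven: beats Amara and Mei; loses to Aisha, Nadia, and Carlos → score 2.
Nadia: beats Amara, Mei, and Sven; loses to Aisha and Carlos → score 3.
Carlos: beats Amara, Aisha, Mei, Sven, and Nadia → score 5.
Carlos has the best pairwise record.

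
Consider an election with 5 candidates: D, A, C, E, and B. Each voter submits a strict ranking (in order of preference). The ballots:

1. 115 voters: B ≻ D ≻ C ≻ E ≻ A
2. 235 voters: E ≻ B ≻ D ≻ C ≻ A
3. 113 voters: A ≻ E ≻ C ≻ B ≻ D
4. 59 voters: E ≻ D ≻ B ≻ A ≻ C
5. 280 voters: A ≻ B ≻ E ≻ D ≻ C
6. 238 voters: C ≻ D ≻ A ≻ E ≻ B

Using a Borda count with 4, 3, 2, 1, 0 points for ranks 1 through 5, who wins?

E

D: 115·3 + 235·2 + 113·0 + 59·3 + 280·1 + 238·3 = 1986
A: 115·0 + 235·0 + 113·4 + 59·1 + 280·4 + 238·2 = 2107
C: 115·2 + 235·1 + 113·2 + 59·0 + 280·0 + 238·4 = 1643
E: 115·1 + 235·4 + 113·3 + 59·4 + 280·2 + 238·1 = 2428
B: 115·4 + 235·3 + 113·1 + 59·2 + 280·3 + 238·0 = 2236
E has the highest Borda score (2428).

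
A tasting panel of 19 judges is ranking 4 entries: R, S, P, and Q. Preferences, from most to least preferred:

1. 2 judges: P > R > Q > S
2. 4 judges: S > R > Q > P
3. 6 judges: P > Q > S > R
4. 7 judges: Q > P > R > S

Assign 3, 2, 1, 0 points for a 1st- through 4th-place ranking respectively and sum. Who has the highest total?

R: 2·2 + 4·2 + 6·0 + 7·1 = 19
S: 2·0 + 4·3 + 6·1 + 7·0 = 18
P: 2·3 + 4·0 + 6·3 + 7·2 = 38
Q: 2·1 + 4·1 + 6·2 + 7·3 = 39
Q has the highest Borda score (39).

Q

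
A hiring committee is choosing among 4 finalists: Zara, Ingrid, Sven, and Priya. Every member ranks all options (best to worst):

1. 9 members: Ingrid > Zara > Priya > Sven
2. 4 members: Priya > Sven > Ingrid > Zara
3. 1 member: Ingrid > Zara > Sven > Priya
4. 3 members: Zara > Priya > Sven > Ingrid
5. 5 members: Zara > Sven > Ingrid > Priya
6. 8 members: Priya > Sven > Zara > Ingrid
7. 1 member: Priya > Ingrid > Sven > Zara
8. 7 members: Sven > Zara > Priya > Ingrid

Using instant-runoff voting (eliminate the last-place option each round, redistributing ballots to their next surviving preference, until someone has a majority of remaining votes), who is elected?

Zara

Round 1: Zara 8, Ingrid 10, Sven 7, Priya 13. Eliminate Sven.
Round 2: Zara 15, Ingrid 10, Priya 13. Eliminate Ingrid.
Round 3: Zara 25, Priya 13. Zara has a majority.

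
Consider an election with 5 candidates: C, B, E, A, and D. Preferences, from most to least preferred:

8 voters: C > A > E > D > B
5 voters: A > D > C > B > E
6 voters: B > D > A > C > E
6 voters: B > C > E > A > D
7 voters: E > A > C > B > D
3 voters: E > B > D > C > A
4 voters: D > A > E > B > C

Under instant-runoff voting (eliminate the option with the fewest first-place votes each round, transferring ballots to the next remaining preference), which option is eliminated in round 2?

C

Round 1: C 8, B 12, E 10, A 5, D 4. Eliminate D.
Round 2: C 8, B 12, E 10, A 9. Eliminate C.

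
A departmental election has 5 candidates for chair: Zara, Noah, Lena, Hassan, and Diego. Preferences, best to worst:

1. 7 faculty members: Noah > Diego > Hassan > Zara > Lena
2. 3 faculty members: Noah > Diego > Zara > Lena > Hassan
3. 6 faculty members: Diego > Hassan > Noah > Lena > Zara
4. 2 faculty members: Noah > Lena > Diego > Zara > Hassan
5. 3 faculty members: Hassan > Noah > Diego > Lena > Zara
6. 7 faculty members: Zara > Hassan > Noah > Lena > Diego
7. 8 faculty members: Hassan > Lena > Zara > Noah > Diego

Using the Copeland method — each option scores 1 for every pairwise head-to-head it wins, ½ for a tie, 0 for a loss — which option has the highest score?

Hassan

Zara: loses to Noah, Lena, Hassan, and Diego → score 0.
Noah: beats Zara, Lena, and Diego; loses to Hassan → score 3.
Lena: beats Zara; loses to Noah, Hassan, and Diego → score 1.
Hassan: beats Zara, Noah, and Lena; ties Diego → score 3.5.
Diego: beats Zara and Lena; ties Hassan; loses to Noah → score 2.5.
Hassan has the best pairwise record.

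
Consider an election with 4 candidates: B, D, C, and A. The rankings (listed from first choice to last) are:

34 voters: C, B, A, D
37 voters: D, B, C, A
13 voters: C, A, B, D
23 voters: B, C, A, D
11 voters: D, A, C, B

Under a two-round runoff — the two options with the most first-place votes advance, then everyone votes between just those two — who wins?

Round 1 first-place votes: B 23, D 48, C 47, A 0.
D and C advance.
Runoff: D is preferred to C by 48 voters; C by 70.
C wins the runoff.

C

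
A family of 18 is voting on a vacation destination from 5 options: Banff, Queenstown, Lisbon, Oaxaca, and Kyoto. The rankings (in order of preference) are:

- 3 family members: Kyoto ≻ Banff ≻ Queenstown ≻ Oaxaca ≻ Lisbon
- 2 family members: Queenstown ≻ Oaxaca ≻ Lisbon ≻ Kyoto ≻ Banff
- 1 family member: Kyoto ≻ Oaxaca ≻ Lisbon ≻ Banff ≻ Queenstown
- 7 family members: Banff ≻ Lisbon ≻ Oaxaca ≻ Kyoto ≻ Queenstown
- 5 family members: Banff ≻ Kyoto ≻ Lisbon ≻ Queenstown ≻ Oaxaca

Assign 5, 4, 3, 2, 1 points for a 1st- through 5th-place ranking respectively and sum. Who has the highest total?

Banff: 3·4 + 2·1 + 1·2 + 7·5 + 5·5 = 76
Queenstown: 3·3 + 2·5 + 1·1 + 7·1 + 5·2 = 37
Lisbon: 3·1 + 2·3 + 1·3 + 7·4 + 5·3 = 55
Oaxaca: 3·2 + 2·4 + 1·4 + 7·3 + 5·1 = 44
Kyoto: 3·5 + 2·2 + 1·5 + 7·2 + 5·4 = 58
Banff has the highest Borda score (76).

Banff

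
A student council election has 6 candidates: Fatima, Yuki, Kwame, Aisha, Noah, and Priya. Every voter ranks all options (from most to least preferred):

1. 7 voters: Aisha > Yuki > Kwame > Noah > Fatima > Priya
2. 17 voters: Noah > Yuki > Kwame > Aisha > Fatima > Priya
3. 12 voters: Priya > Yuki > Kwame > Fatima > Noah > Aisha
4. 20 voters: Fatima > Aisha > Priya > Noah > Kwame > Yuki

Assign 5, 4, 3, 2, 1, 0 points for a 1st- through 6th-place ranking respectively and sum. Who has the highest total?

Noah

Fatima: 7·1 + 17·1 + 12·2 + 20·5 = 148
Yuki: 7·4 + 17·4 + 12·4 + 20·0 = 144
Kwame: 7·3 + 17·3 + 12·3 + 20·1 = 128
Aisha: 7·5 + 17·2 + 12·0 + 20·4 = 149
Noah: 7·2 + 17·5 + 12·1 + 20·2 = 151
Priya: 7·0 + 17·0 + 12·5 + 20·3 = 120
Noah has the highest Borda score (151).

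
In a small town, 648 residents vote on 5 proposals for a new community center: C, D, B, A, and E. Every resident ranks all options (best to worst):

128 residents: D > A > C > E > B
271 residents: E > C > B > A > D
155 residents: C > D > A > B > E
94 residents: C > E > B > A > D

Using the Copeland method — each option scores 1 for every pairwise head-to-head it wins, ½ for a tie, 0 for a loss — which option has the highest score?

C: beats D, B, A, and E → score 4.
D: loses to C, B, A, and E → score 0.
B: beats D and A; loses to C and E → score 2.
A: beats D; loses to C, B, and E → score 1.
E: beats D, B, and A; loses to C → score 3.
C has the best pairwise record.

C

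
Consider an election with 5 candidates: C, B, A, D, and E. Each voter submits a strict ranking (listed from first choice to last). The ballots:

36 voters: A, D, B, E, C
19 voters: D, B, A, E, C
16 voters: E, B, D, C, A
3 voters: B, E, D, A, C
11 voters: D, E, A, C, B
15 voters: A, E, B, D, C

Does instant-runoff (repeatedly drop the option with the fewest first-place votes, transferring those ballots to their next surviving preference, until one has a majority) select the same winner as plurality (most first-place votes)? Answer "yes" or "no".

yes

Instant-runoff — R1 C 0, B 3, A 51, D 30, E 16 (A winner). Winner: A.
Plurality — first-place votes: C 0, B 3, A 51, D 30, E 16. Winner: A.
The two methods agree.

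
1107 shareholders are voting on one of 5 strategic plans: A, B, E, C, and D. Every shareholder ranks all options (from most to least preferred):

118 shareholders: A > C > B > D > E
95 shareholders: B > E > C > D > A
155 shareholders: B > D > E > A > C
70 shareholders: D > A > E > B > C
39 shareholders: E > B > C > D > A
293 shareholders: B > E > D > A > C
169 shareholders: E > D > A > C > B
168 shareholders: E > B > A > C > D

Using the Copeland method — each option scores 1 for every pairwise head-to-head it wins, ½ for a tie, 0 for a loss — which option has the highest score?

A: beats C; loses to B, E, and D → score 1.
B: beats A, E, C, and D → score 4.
E: beats A, C, and D; loses to B → score 3.
C: loses to A, B, E, and D → score 0.
D: beats A and C; loses to B and E → score 2.
B has the best pairwise record.

B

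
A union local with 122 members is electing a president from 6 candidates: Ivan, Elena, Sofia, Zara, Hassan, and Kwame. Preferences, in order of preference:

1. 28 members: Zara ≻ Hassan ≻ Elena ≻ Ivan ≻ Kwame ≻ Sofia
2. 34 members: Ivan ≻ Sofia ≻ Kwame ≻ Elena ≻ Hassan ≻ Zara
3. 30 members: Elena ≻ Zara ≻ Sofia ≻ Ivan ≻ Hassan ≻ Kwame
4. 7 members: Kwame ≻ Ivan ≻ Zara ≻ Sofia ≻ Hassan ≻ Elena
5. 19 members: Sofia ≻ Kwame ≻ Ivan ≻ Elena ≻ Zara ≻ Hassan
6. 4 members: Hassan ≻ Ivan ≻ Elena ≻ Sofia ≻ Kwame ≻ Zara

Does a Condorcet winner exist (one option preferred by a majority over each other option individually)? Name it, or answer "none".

Ivan vs Elena: 64–58 for Ivan.
Ivan vs Sofia: 73–49 for Ivan.
Ivan vs Zara: 64–58 for Ivan.
Ivan vs Hassan: 90–32 for Ivan.
Ivan vs Kwame: 96–26 for Ivan.
Ivan beats every other option head-to-head.

Ivan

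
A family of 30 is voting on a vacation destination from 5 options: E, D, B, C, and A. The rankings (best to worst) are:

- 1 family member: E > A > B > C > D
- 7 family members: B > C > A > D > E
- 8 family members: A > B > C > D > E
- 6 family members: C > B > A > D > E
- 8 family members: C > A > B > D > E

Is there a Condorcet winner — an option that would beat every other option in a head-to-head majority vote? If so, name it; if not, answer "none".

none

Checking pairwise contests:
D beats E 29–1.
B beats D 30–0.
A beats B 17–13.
B beats C 16–14.
C beats A 21–9.
Every option loses at least one head-to-head, so there is no Condorcet winner.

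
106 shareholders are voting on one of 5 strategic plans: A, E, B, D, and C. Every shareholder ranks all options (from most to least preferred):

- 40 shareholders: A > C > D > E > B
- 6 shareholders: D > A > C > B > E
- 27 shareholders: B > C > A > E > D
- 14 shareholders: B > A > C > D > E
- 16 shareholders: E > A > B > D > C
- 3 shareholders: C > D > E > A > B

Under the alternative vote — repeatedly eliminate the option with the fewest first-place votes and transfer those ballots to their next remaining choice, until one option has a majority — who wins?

A

Round 1: A 40, E 16, B 41, D 6, C 3. Eliminate C.
Round 2: A 40, E 16, B 41, D 9. Eliminate D.
Round 3: A 46, E 19, B 41. Eliminate E.
Round 4: A 65, B 41. A has a majority.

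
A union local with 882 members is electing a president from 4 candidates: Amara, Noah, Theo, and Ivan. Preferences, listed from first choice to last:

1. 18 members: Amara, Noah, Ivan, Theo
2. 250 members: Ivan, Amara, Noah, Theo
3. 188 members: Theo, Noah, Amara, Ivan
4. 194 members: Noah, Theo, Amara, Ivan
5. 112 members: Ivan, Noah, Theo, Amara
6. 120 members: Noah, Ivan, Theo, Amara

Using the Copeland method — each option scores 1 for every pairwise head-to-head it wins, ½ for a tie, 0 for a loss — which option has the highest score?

Noah

Amara: loses to Noah, Theo, and Ivan → score 0.
Noah: beats Amara, Theo, and Ivan → score 3.
Theo: beats Amara; loses to Noah and Ivan → score 1.
Ivan: beats Amara and Theo; loses to Noah → score 2.
Noah has the best pairwise record.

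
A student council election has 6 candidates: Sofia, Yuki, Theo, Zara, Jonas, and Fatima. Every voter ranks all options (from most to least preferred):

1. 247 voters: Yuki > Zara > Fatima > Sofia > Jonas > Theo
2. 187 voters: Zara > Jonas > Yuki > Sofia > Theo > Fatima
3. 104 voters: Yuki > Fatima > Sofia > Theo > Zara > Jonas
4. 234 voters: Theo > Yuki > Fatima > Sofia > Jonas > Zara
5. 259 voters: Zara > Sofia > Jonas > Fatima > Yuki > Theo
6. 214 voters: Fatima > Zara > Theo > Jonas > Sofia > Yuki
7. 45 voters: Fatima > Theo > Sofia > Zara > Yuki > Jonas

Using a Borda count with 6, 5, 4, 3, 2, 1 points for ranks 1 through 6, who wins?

Zara

Sofia: 247·3 + 187·3 + 104·4 + 234·3 + 259·5 + 214·2 + 45·4 = 4323
Yuki: 247·6 + 187·4 + 104·6 + 234·5 + 259·2 + 214·1 + 45·2 = 4846
Theo: 247·1 + 187·2 + 104·3 + 234·6 + 259·1 + 214·4 + 45·5 = 3677
Zara: 247·5 + 187·6 + 104·2 + 234·1 + 259·6 + 214·5 + 45·3 = 5558
Jonas: 247·2 + 187·5 + 104·1 + 234·2 + 259·4 + 214·3 + 45·1 = 3724
Fatima: 247·4 + 187·1 + 104·5 + 234·4 + 259·3 + 214·6 + 45·6 = 4962
Zara has the highest Borda score (5558).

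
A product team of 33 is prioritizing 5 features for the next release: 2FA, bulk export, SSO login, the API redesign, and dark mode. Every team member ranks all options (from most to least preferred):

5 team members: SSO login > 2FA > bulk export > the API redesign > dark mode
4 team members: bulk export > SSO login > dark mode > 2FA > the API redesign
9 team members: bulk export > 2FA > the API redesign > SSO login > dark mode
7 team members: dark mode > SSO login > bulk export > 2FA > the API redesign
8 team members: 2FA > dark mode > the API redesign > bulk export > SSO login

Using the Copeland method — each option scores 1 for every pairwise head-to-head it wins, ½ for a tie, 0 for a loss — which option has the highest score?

bulk export

2FA: beats SSO login, the API redesign, and dark mode; loses to bulk export → score 3.
bulk export: beats 2FA, SSO login, the API redesign, and dark mode → score 4.
SSO login: beats dark mode; loses to 2FA, bulk export, and the API redesign → score 1.
the API redesign: beats SSO login; loses to 2FA, bulk export, and dark mode → score 1.
dark mode: beats the API redesign; loses to 2FA, bulk export, and SSO login → score 1.
bulk export has the best pairwise record.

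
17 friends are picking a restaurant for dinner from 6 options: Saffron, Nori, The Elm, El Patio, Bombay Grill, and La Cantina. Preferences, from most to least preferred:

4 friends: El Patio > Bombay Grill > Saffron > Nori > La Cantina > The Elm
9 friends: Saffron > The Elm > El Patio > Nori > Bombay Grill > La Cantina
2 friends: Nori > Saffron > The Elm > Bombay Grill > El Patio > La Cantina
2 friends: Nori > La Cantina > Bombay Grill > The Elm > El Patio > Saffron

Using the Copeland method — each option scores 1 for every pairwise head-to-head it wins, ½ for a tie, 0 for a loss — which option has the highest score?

Saffron

Saffron: beats Nori, The Elm, El Patio, Bombay Grill, and La Cantina → score 5.
Nori: beats Bombay Grill and La Cantina; loses to Saffron, The Elm, and El Patio → score 2.
The Elm: beats Nori, El Patio, Bombay Grill, and La Cantina; loses to Saffron → score 4.
El Patio: beats Nori, Bombay Grill, and La Cantina; loses to Saffron and The Elm → score 3.
Bombay Grill: beats La Cantina; loses to Saffron, Nori, The Elm, and El Patio → score 1.
La Cantina: loses to Saffron, Nori, The Elm, El Patio, and Bombay Grill → score 0.
Saffron has the best pairwise record.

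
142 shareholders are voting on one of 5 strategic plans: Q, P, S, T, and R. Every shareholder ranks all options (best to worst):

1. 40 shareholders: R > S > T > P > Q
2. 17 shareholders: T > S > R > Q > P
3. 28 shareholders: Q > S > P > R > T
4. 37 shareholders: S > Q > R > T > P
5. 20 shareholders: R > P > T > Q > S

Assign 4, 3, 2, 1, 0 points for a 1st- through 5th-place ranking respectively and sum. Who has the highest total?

S

Q: 40·0 + 17·1 + 28·4 + 37·3 + 20·1 = 260
P: 40·1 + 17·0 + 28·2 + 37·0 + 20·3 = 156
S: 40·3 + 17·3 + 28·3 + 37·4 + 20·0 = 403
T: 40·2 + 17·4 + 28·0 + 37·1 + 20·2 = 225
R: 40·4 + 17·2 + 28·1 + 37·2 + 20·4 = 376
S has the highest Borda score (403).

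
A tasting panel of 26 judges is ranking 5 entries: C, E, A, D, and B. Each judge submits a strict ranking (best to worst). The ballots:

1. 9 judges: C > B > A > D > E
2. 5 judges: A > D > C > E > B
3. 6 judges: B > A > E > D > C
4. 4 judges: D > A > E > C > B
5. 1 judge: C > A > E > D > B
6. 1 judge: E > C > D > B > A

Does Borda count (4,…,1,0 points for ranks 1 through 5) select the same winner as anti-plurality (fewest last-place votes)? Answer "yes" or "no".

no

Borda — scores: C 57, E 31, A 71, D 49, B 52. Winner: A.
Anti-plurality — last-place votes: C 6, E 9, A 1, D 0, B 10. Winner: D.
The two methods disagree.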